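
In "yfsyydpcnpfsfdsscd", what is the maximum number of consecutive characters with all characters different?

5

[y] len 1
[y, f] len 2
[y, f, s] len 3
[f, s, y] len 3
[y] len 1
[y, d] len 2
[y, d, p] len 3
[y, d, p, c] len 4
[y, d, p, c, n] len 5
[c, n, p] len 3
[c, n, p, f] len 4
[c, n, p, f, s] len 5
[s, f] len 2
[s, f, d] len 3
[f, d, s] len 3
[s] len 1
[s, c] len 2
[s, c, d] len 3
Longest all-distinct length: 5.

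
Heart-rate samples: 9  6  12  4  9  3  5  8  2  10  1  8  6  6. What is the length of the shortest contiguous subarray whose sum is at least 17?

2

Extend right; whenever the sum reaches 17, record the length and shrink from the left:
add 9: running sum 9 < 17
add 6: running sum 15 < 17
add 12: shortest ending here [6, 12] sum 18, len 2
add 4: shortest ending here [6, 12, 4] sum 22, len 3
add 9: shortest ending here [12, 4, 9] sum 25, len 3
add 3: shortest ending here [12, 4, 9, 3] sum 28, len 4
add 5: shortest ending here [9, 3, 5] sum 17, len 3
add 8: shortest ending here [9, 3, 5, 8] sum 25, len 4
add 2: shortest ending here [3, 5, 8, 2] sum 18, len 4
add 10: shortest ending here [8, 2, 10] sum 20, len 3
add 1: shortest ending here [8, 2, 10, 1] sum 21, len 4
add 8: shortest ending here [10, 1, 8] sum 19, len 3
add 6: shortest ending here [10, 1, 8, 6] sum 25, len 4
add 6: shortest ending here [8, 6, 6] sum 20, len 3
Shortest qualifying length: 2.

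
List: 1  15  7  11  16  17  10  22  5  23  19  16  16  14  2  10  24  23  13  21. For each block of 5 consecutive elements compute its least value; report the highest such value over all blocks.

Window mins for each of the 16 positions:
[1, 15, 7, 11, 16] → min 1
[15, 7, 11, 16, 17] → min 7
[7, 11, 16, 17, 10] → min 7
[11, 16, 17, 10, 22] → min 10
[16, 17, 10, 22, 5] → min 5
[17, 10, 22, 5, 23] → min 5
[10, 22, 5, 23, 19] → min 5
[22, 5, 23, 19, 16] → min 5
[5, 23, 19, 16, 16] → min 5
[23, 19, 16, 16, 14] → min 14
[19, 16, 16, 14, 2] → min 2
[16, 16, 14, 2, 10] → min 2
[16, 14, 2, 10, 24] → min 2
[14, 2, 10, 24, 23] → min 2
[2, 10, 24, 23, 13] → min 2
[10, 24, 23, 13, 21] → min 10
Highest of these is 14.

14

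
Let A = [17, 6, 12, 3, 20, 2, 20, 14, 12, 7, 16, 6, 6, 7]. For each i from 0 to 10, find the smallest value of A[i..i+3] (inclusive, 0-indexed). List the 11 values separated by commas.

17 6 12 3 → min 3
6 12 3 20 → min 3
12 3 20 2 → min 2
3 20 2 20 → min 2
20 2 20 14 → min 2
2 20 14 12 → min 2
20 14 12 7 → min 7
14 12 7 16 → min 7
12 7 16 6 → min 6
7 16 6 6 → min 6
16 6 6 7 → min 6

3, 3, 2, 2, 2, 2, 7, 7, 6, 6, 6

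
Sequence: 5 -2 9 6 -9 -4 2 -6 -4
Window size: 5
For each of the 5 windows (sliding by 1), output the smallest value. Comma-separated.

[5, -2, 9, 6, -9] → min -9
[-2, 9, 6, -9, -4] → min -9
[9, 6, -9, -4, 2] → min -9
[6, -9, -4, 2, -6] → min -9
[-9, -4, 2, -6, -4] → min -9

-9, -9, -9, -9, -9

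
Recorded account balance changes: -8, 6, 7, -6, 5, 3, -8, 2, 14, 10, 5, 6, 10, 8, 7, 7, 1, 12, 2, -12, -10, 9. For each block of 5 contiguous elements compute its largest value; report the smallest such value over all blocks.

5

Each size-5 window and its max:
[-8, 6, 7, -6, 5] → max 7
[6, 7, -6, 5, 3] → max 7
[7, -6, 5, 3, -8] → max 7
[-6, 5, 3, -8, 2] → max 5
[5, 3, -8, 2, 14] → max 14
[3, -8, 2, 14, 10] → max 14
[-8, 2, 14, 10, 5] → max 14
[2, 14, 10, 5, 6] → max 14
[14, 10, 5, 6, 10] → max 14
[10, 5, 6, 10, 8] → max 10
[5, 6, 10, 8, 7] → max 10
[6, 10, 8, 7, 7] → max 10
[10, 8, 7, 7, 1] → max 10
[8, 7, 7, 1, 12] → max 12
[7, 7, 1, 12, 2] → max 12
[7, 1, 12, 2, -12] → max 12
[1, 12, 2, -12, -10] → max 12
[12, 2, -12, -10, 9] → max 12
Smallest of these is 5.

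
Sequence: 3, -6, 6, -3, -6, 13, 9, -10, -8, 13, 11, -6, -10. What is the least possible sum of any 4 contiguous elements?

-9

(3, -6, 6, -3) → sum 0
(-6, 6, -3, -6) → sum -9
(6, -3, -6, 13) → sum 10
(-3, -6, 13, 9) → sum 13
(-6, 13, 9, -10) → sum 6
(13, 9, -10, -8) → sum 4
(9, -10, -8, 13) → sum 4
(-10, -8, 13, 11) → sum 6
(-8, 13, 11, -6) → sum 10
(13, 11, -6, -10) → sum 8
Least of these is -9.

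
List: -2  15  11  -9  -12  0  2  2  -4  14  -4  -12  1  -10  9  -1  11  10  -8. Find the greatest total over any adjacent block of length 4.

29

Window sums for each of the 16 positions:
(-2, 15, 11, -9) → sum 15
(15, 11, -9, -12) → sum 5
(11, -9, -12, 0) → sum -10
(-9, -12, 0, 2) → sum -19
(-12, 0, 2, 2) → sum -8
(0, 2, 2, -4) → sum 0
(2, 2, -4, 14) → sum 14
(2, -4, 14, -4) → sum 8
(-4, 14, -4, -12) → sum -6
(14, -4, -12, 1) → sum -1
(-4, -12, 1, -10) → sum -25
(-12, 1, -10, 9) → sum -12
(1, -10, 9, -1) → sum -1
(-10, 9, -1, 11) → sum 9
(9, -1, 11, 10) → sum 29
(-1, 11, 10, -8) → sum 12
Greatest of these is 29.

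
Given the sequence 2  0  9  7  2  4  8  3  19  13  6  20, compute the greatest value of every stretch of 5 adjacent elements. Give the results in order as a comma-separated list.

2 0 9 7 2 → max 9
0 9 7 2 4 → max 9
9 7 2 4 8 → max 9
7 2 4 8 3 → max 8
2 4 8 3 19 → max 19
4 8 3 19 13 → max 19
8 3 19 13 6 → max 19
3 19 13 6 20 → max 20

9, 9, 9, 8, 19, 19, 19, 20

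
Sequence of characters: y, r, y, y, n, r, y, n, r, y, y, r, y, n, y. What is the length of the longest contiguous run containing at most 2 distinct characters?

Extend right; when distinct count exceeds 2, shrink from the left:
[y] 1 distinct, len 1
[y, r] 2 distinct, len 2
[y, r, y] 2 distinct, len 3
[y, r, y, y] 2 distinct, len 4
[y, y, n] 2 distinct, len 3
[n, r] 2 distinct, len 2
[r, y] 2 distinct, len 2
[y, n] 2 distinct, len 2
[n, r] 2 distinct, len 2
[r, y] 2 distinct, len 2
[r, y, y] 2 distinct, len 3
[r, y, y, r] 2 distinct, len 4
[r, y, y, r, y] 2 distinct, len 5
[y, n] 2 distinct, len 2
[y, n, y] 2 distinct, len 3
Longest length with ≤2 distinct: 5.

5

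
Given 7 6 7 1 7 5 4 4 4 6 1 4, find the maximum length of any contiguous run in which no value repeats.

add 7: [7] len 1
add 6: [7, 6] len 2
add 7 (repeat 7, move left end past it): [6, 7] len 2
add 1: [6, 7, 1] len 3
add 7 (repeat 7, move left end past it): [1, 7] len 2
add 5: [1, 7, 5] len 3
add 4: [1, 7, 5, 4] len 4
add 4 (repeat 4, move left end past it): [4] len 1
add 4 (repeat 4, move left end past it): [4] len 1
add 6: [4, 6] len 2
add 1: [4, 6, 1] len 3
add 4 (repeat 4, move left end past it): [6, 1, 4] len 3
Longest all-distinct length: 4.

4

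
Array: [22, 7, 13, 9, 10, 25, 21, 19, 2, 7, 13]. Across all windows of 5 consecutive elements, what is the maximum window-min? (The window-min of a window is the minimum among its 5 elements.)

9

22 7 13 9 10 → min 7
7 13 9 10 25 → min 7
13 9 10 25 21 → min 9
9 10 25 21 19 → min 9
10 25 21 19 2 → min 2
25 21 19 2 7 → min 2
21 19 2 7 13 → min 2
Maximum of these is 9.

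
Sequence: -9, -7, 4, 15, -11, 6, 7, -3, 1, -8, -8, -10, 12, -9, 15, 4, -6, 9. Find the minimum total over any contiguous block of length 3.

-9 -7 4 → sum -12
-7 4 15 → sum 12
4 15 -11 → sum 8
15 -11 6 → sum 10
-11 6 7 → sum 2
6 7 -3 → sum 10
7 -3 1 → sum 5
-3 1 -8 → sum -10
1 -8 -8 → sum -15
-8 -8 -10 → sum -26
-8 -10 12 → sum -6
-10 12 -9 → sum -7
12 -9 15 → sum 18
-9 15 4 → sum 10
15 4 -6 → sum 13
4 -6 9 → sum 7
Minimum of these is -26.

-26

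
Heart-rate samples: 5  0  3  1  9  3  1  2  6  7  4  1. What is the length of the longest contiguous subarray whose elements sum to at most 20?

7

[5] sum 5 len 1
[5, 0] sum 5 len 2
[5, 0, 3] sum 8 len 3
[5, 0, 3, 1] sum 9 len 4
[5, 0, 3, 1, 9] sum 18 len 5
[0, 3, 1, 9, 3] sum 16 len 5
[0, 3, 1, 9, 3, 1] sum 17 len 6
[0, 3, 1, 9, 3, 1, 2] sum 19 len 7
[3, 1, 2, 6] sum 12 len 4
[3, 1, 2, 6, 7] sum 19 len 5
[1, 2, 6, 7, 4] sum 20 len 5
[2, 6, 7, 4, 1] sum 20 len 5
Longest length seen: 7.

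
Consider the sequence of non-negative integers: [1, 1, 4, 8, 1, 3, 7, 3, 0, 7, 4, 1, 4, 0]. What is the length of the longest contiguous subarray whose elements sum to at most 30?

10

→ 1: sum 1, len 1
→ 1: sum 2, len 2
→ 4: sum 6, len 3
→ 8: sum 14, len 4
→ 1: sum 15, len 5
→ 3: sum 18, len 6
→ 7: sum 25, len 7
→ 3: sum 28, len 8
→ 0: sum 28, len 9
→ 7 (dropped 1, 1, 4): sum 29, len 7
→ 4 (dropped 8): sum 25, len 7
→ 1: sum 26, len 8
→ 4: sum 30, len 9
→ 0: sum 30, len 10
Longest length seen: 10.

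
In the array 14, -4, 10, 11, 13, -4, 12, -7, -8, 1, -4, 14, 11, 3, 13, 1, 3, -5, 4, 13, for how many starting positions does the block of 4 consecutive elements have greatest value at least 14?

5

14 -4 10 11 → max 14  ≥ 14 ✓
-4 10 11 13 → max 13
10 11 13 -4 → max 13
11 13 -4 12 → max 13
13 -4 12 -7 → max 13
-4 12 -7 -8 → max 12
12 -7 -8 1 → max 12
-7 -8 1 -4 → max 1
-8 1 -4 14 → max 14  ≥ 14 ✓
1 -4 14 11 → max 14  ≥ 14 ✓
-4 14 11 3 → max 14  ≥ 14 ✓
14 11 3 13 → max 14  ≥ 14 ✓
11 3 13 1 → max 13
3 13 1 3 → max 13
13 1 3 -5 → max 13
1 3 -5 4 → max 4
3 -5 4 13 → max 13
5 windows satisfy the condition.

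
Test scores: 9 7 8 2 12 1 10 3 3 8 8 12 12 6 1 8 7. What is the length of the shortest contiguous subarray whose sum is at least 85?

12

Extend right; whenever the sum reaches 85, record the length and shrink from the left:
add 9: running sum 9 < 85
add 7: running sum 16 < 85
add 8: running sum 24 < 85
add 2: running sum 26 < 85
add 12: running sum 38 < 85
add 1: running sum 39 < 85
add 10: running sum 49 < 85
add 3: running sum 52 < 85
add 3: running sum 55 < 85
add 8: running sum 63 < 85
add 8: running sum 71 < 85
add 12: running sum 83 < 85
add 12: shortest ending here [7, 8, 2, 12, 1, 10, 3, 3, 8, 8, 12, 12] sum 86, len 12
add 6: shortest ending here [8, 2, 12, 1, 10, 3, 3, 8, 8, 12, 12, 6] sum 85, len 12
add 1: shortest ending here [8, 2, 12, 1, 10, 3, 3, 8, 8, 12, 12, 6, 1] sum 86, len 13
add 8: shortest ending here [2, 12, 1, 10, 3, 3, 8, 8, 12, 12, 6, 1, 8] sum 86, len 13
add 7: shortest ending here [12, 1, 10, 3, 3, 8, 8, 12, 12, 6, 1, 8, 7] sum 91, len 13
Shortest qualifying length: 12.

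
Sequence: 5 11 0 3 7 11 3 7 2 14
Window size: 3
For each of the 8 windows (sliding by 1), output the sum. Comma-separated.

16, 14, 10, 21, 21, 21, 12, 23

Sliding a size-3 window across the 10 values:
5 11 0 → sum 16
11 0 3 → sum 14
0 3 7 → sum 10
3 7 11 → sum 21
7 11 3 → sum 21
11 3 7 → sum 21
3 7 2 → sum 12
7 2 14 → sum 23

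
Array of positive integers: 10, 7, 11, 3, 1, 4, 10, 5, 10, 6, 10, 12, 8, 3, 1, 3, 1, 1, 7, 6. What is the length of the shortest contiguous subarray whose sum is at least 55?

7

Extend right; whenever the sum reaches 55, record the length and shrink from the left:
add 10: running sum 10 < 55
add 7: running sum 17 < 55
add 11: running sum 28 < 55
add 3: running sum 31 < 55
add 1: running sum 32 < 55
add 4: running sum 36 < 55
add 10: running sum 46 < 55
add 5: running sum 51 < 55
end 8: [10, 7, 11, 3, 1, 4, 10, 5, 10] sum 61, len 9
end 9: [7, 11, 3, 1, 4, 10, 5, 10, 6] sum 57, len 9
end 10: [11, 3, 1, 4, 10, 5, 10, 6, 10] sum 60, len 9
end 11: [4, 10, 5, 10, 6, 10, 12] sum 57, len 7
end 12: [10, 5, 10, 6, 10, 12, 8] sum 61, len 7
end 13: [10, 5, 10, 6, 10, 12, 8, 3] sum 64, len 8
end 14: [5, 10, 6, 10, 12, 8, 3, 1] sum 55, len 8
end 15: [5, 10, 6, 10, 12, 8, 3, 1, 3] sum 58, len 9
end 16: [5, 10, 6, 10, 12, 8, 3, 1, 3, 1] sum 59, len 10
end 17: [10, 6, 10, 12, 8, 3, 1, 3, 1, 1] sum 55, len 10
end 18: [10, 6, 10, 12, 8, 3, 1, 3, 1, 1, 7] sum 62, len 11
end 19: [6, 10, 12, 8, 3, 1, 3, 1, 1, 7, 6] sum 58, len 11
Shortest qualifying length: 7.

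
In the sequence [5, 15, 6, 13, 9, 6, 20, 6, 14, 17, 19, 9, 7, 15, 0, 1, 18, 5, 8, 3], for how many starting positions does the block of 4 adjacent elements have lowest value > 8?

1

(5, 15, 6, 13) → min 5
(15, 6, 13, 9) → min 6
(6, 13, 9, 6) → min 6
(13, 9, 6, 20) → min 6
(9, 6, 20, 6) → min 6
(6, 20, 6, 14) → min 6
(20, 6, 14, 17) → min 6
(6, 14, 17, 19) → min 6
(14, 17, 19, 9) → min 9  > 8 ✓
(17, 19, 9, 7) → min 7
(19, 9, 7, 15) → min 7
(9, 7, 15, 0) → min 0
(7, 15, 0, 1) → min 0
(15, 0, 1, 18) → min 0
(0, 1, 18, 5) → min 0
(1, 18, 5, 8) → min 1
(18, 5, 8, 3) → min 3
1 window satisfy the condition.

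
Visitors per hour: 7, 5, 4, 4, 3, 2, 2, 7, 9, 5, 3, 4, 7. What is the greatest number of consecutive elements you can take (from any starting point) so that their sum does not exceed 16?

→ 7: sum 7, len 1
→ 5: sum 12, len 2
→ 4: sum 16, len 3
→ 4 (dropped 7): sum 13, len 3
→ 3: sum 16, len 4
→ 2 (dropped 5): sum 13, len 4
→ 2: sum 15, len 5
→ 7 (dropped 4, 4): sum 14, len 4
→ 9 (dropped 3, 2, 2): sum 16, len 2
→ 5 (dropped 7): sum 14, len 2
→ 3 (dropped 9): sum 8, len 2
→ 4: sum 12, len 3
→ 7 (dropped 5): sum 14, len 3
Longest length seen: 5.

5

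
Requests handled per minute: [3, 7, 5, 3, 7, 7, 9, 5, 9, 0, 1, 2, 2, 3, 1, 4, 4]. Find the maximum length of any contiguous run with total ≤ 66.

15

Extend to the right; shrink from the left whenever the sum exceeds 66:
add 3: [3] sum 3, len 1
add 7: [3, 7] sum 10, len 2
add 5: [3, 7, 5] sum 15, len 3
add 3: [3, 7, 5, 3] sum 18, len 4
add 7: [3, 7, 5, 3, 7] sum 25, len 5
add 7: [3, 7, 5, 3, 7, 7] sum 32, len 6
add 9: [3, 7, 5, 3, 7, 7, 9] sum 41, len 7
add 5: [3, 7, 5, 3, 7, 7, 9, 5] sum 46, len 8
add 9: [3, 7, 5, 3, 7, 7, 9, 5, 9] sum 55, len 9
add 0: [3, 7, 5, 3, 7, 7, 9, 5, 9, 0] sum 55, len 10
add 1: [3, 7, 5, 3, 7, 7, 9, 5, 9, 0, 1] sum 56, len 11
add 2: [3, 7, 5, 3, 7, 7, 9, 5, 9, 0, 1, 2] sum 58, len 12
add 2: [3, 7, 5, 3, 7, 7, 9, 5, 9, 0, 1, 2, 2] sum 60, len 13
add 3: [3, 7, 5, 3, 7, 7, 9, 5, 9, 0, 1, 2, 2, 3] sum 63, len 14
add 1: [3, 7, 5, 3, 7, 7, 9, 5, 9, 0, 1, 2, 2, 3, 1] sum 64, len 15
add 4: [7, 5, 3, 7, 7, 9, 5, 9, 0, 1, 2, 2, 3, 1, 4] sum 65, len 15
add 4: [5, 3, 7, 7, 9, 5, 9, 0, 1, 2, 2, 3, 1, 4, 4] sum 62, len 15
Longest length seen: 15.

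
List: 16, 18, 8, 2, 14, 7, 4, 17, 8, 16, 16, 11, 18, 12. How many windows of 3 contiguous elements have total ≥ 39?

16 18 8 → sum 42  ≥ 39 ✓
18 8 2 → sum 28
8 2 14 → sum 24
2 14 7 → sum 23
14 7 4 → sum 25
7 4 17 → sum 28
4 17 8 → sum 29
17 8 16 → sum 41  ≥ 39 ✓
8 16 16 → sum 40  ≥ 39 ✓
16 16 11 → sum 43  ≥ 39 ✓
16 11 18 → sum 45  ≥ 39 ✓
11 18 12 → sum 41  ≥ 39 ✓
6 windows satisfy the condition.

6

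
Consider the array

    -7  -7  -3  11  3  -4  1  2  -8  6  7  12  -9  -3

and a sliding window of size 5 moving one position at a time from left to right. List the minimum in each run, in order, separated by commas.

Sliding a size-5 window across the 14 values:
-7 -7 -3 11 3 → min -7
-7 -3 11 3 -4 → min -7
-3 11 3 -4 1 → min -4
11 3 -4 1 2 → min -4
3 -4 1 2 -8 → min -8
-4 1 2 -8 6 → min -8
1 2 -8 6 7 → min -8
2 -8 6 7 12 → min -8
-8 6 7 12 -9 → min -9
6 7 12 -9 -3 → min -9

-7, -7, -4, -4, -8, -8, -8, -8, -9, -9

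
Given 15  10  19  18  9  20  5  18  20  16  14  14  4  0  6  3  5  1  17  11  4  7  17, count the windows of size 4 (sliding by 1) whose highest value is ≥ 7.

17

(15, 10, 19, 18) → max 19  ≥ 7 ✓
(10, 19, 18, 9) → max 19  ≥ 7 ✓
(19, 18, 9, 20) → max 20  ≥ 7 ✓
(18, 9, 20, 5) → max 20  ≥ 7 ✓
(9, 20, 5, 18) → max 20  ≥ 7 ✓
(20, 5, 18, 20) → max 20  ≥ 7 ✓
(5, 18, 20, 16) → max 20  ≥ 7 ✓
(18, 20, 16, 14) → max 20  ≥ 7 ✓
(20, 16, 14, 14) → max 20  ≥ 7 ✓
(16, 14, 14, 4) → max 16  ≥ 7 ✓
(14, 14, 4, 0) → max 14  ≥ 7 ✓
(14, 4, 0, 6) → max 14  ≥ 7 ✓
(4, 0, 6, 3) → max 6
(0, 6, 3, 5) → max 6
(6, 3, 5, 1) → max 6
(3, 5, 1, 17) → max 17  ≥ 7 ✓
(5, 1, 17, 11) → max 17  ≥ 7 ✓
(1, 17, 11, 4) → max 17  ≥ 7 ✓
(17, 11, 4, 7) → max 17  ≥ 7 ✓
(11, 4, 7, 17) → max 17  ≥ 7 ✓
17 windows satisfy the condition.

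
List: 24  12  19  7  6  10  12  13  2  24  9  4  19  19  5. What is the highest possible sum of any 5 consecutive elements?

(24, 12, 19, 7, 6) → sum 68
(12, 19, 7, 6, 10) → sum 54
(19, 7, 6, 10, 12) → sum 54
(7, 6, 10, 12, 13) → sum 48
(6, 10, 12, 13, 2) → sum 43
(10, 12, 13, 2, 24) → sum 61
(12, 13, 2, 24, 9) → sum 60
(13, 2, 24, 9, 4) → sum 52
(2, 24, 9, 4, 19) → sum 58
(24, 9, 4, 19, 19) → sum 75
(9, 4, 19, 19, 5) → sum 56
Highest of these is 75.

75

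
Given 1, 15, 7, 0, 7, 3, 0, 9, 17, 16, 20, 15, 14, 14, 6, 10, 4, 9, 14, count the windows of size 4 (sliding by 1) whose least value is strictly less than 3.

7

[1, 15, 7, 0] → min 0  < 3 ✓
[15, 7, 0, 7] → min 0  < 3 ✓
[7, 0, 7, 3] → min 0  < 3 ✓
[0, 7, 3, 0] → min 0  < 3 ✓
[7, 3, 0, 9] → min 0  < 3 ✓
[3, 0, 9, 17] → min 0  < 3 ✓
[0, 9, 17, 16] → min 0  < 3 ✓
[9, 17, 16, 20] → min 9
[17, 16, 20, 15] → min 15
[16, 20, 15, 14] → min 14
[20, 15, 14, 14] → min 14
[15, 14, 14, 6] → min 6
[14, 14, 6, 10] → min 6
[14, 6, 10, 4] → min 4
[6, 10, 4, 9] → min 4
[10, 4, 9, 14] → min 4
7 windows satisfy the condition.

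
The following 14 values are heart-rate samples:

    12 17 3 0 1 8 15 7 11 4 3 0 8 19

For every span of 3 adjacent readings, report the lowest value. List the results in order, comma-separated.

3, 0, 0, 0, 1, 7, 7, 4, 3, 0, 0, 0

Sliding a size-3 window across the 14 values:
[12, 17, 3] → min 3
[17, 3, 0] → min 0
[3, 0, 1] → min 0
[0, 1, 8] → min 0
[1, 8, 15] → min 1
[8, 15, 7] → min 7
[15, 7, 11] → min 7
[7, 11, 4] → min 4
[11, 4, 3] → min 3
[4, 3, 0] → min 0
[3, 0, 8] → min 0
[0, 8, 19] → min 0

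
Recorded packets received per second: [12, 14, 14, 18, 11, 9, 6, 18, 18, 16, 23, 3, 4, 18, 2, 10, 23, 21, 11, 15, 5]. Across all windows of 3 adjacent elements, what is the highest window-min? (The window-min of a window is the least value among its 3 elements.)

16

(12, 14, 14) → min 12
(14, 14, 18) → min 14
(14, 18, 11) → min 11
(18, 11, 9) → min 9
(11, 9, 6) → min 6
(9, 6, 18) → min 6
(6, 18, 18) → min 6
(18, 18, 16) → min 16
(18, 16, 23) → min 16
(16, 23, 3) → min 3
(23, 3, 4) → min 3
(3, 4, 18) → min 3
(4, 18, 2) → min 2
(18, 2, 10) → min 2
(2, 10, 23) → min 2
(10, 23, 21) → min 10
(23, 21, 11) → min 11
(21, 11, 15) → min 11
(11, 15, 5) → min 5
Highest of these is 16.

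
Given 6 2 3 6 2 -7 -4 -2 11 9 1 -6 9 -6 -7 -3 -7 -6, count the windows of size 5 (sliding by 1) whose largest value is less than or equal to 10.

9

6 2 3 6 2 → max 6  ≤ 10 ✓
2 3 6 2 -7 → max 6  ≤ 10 ✓
3 6 2 -7 -4 → max 6  ≤ 10 ✓
6 2 -7 -4 -2 → max 6  ≤ 10 ✓
2 -7 -4 -2 11 → max 11
-7 -4 -2 11 9 → max 11
-4 -2 11 9 1 → max 11
-2 11 9 1 -6 → max 11
11 9 1 -6 9 → max 11
9 1 -6 9 -6 → max 9  ≤ 10 ✓
1 -6 9 -6 -7 → max 9  ≤ 10 ✓
-6 9 -6 -7 -3 → max 9  ≤ 10 ✓
9 -6 -7 -3 -7 → max 9  ≤ 10 ✓
-6 -7 -3 -7 -6 → max -3  ≤ 10 ✓
9 windows satisfy the condition.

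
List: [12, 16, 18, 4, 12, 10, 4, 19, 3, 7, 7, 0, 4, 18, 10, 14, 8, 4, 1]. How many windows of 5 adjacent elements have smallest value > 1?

9

(12, 16, 18, 4, 12) → min 4  > 1 ✓
(16, 18, 4, 12, 10) → min 4  > 1 ✓
(18, 4, 12, 10, 4) → min 4  > 1 ✓
(4, 12, 10, 4, 19) → min 4  > 1 ✓
(12, 10, 4, 19, 3) → min 3  > 1 ✓
(10, 4, 19, 3, 7) → min 3  > 1 ✓
(4, 19, 3, 7, 7) → min 3  > 1 ✓
(19, 3, 7, 7, 0) → min 0
(3, 7, 7, 0, 4) → min 0
(7, 7, 0, 4, 18) → min 0
(7, 0, 4, 18, 10) → min 0
(0, 4, 18, 10, 14) → min 0
(4, 18, 10, 14, 8) → min 4  > 1 ✓
(18, 10, 14, 8, 4) → min 4  > 1 ✓
(10, 14, 8, 4, 1) → min 1
9 windows satisfy the condition.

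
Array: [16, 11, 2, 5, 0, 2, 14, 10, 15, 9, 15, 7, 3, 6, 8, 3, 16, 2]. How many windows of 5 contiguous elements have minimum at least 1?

(16, 11, 2, 5, 0) → min 0
(11, 2, 5, 0, 2) → min 0
(2, 5, 0, 2, 14) → min 0
(5, 0, 2, 14, 10) → min 0
(0, 2, 14, 10, 15) → min 0
(2, 14, 10, 15, 9) → min 2  ≥ 1 ✓
(14, 10, 15, 9, 15) → min 9  ≥ 1 ✓
(10, 15, 9, 15, 7) → min 7  ≥ 1 ✓
(15, 9, 15, 7, 3) → min 3  ≥ 1 ✓
(9, 15, 7, 3, 6) → min 3  ≥ 1 ✓
(15, 7, 3, 6, 8) → min 3  ≥ 1 ✓
(7, 3, 6, 8, 3) → min 3  ≥ 1 ✓
(3, 6, 8, 3, 16) → min 3  ≥ 1 ✓
(6, 8, 3, 16, 2) → min 2  ≥ 1 ✓
9 windows satisfy the condition.

9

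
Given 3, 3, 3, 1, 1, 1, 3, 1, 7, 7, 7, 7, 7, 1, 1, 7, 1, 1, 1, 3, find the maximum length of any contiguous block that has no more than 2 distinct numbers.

add 3: window [3] (1 distinct), len 1
add 3: window [3, 3] (1 distinct), len 2
add 3: window [3, 3, 3] (1 distinct), len 3
add 1: window [3, 3, 3, 1] (2 distinct), len 4
add 1: window [3, 3, 3, 1, 1] (2 distinct), len 5
add 1: window [3, 3, 3, 1, 1, 1] (2 distinct), len 6
add 3: window [3, 3, 3, 1, 1, 1, 3] (2 distinct), len 7
add 1: window [3, 3, 3, 1, 1, 1, 3, 1] (2 distinct), len 8
add 7: window [1, 7] (2 distinct), len 2
add 7: window [1, 7, 7] (2 distinct), len 3
add 7: window [1, 7, 7, 7] (2 distinct), len 4
add 7: window [1, 7, 7, 7, 7] (2 distinct), len 5
add 7: window [1, 7, 7, 7, 7, 7] (2 distinct), len 6
add 1: window [1, 7, 7, 7, 7, 7, 1] (2 distinct), len 7
add 1: window [1, 7, 7, 7, 7, 7, 1, 1] (2 distinct), len 8
add 7: window [1, 7, 7, 7, 7, 7, 1, 1, 7] (2 distinct), len 9
add 1: window [1, 7, 7, 7, 7, 7, 1, 1, 7, 1] (2 distinct), len 10
add 1: window [1, 7, 7, 7, 7, 7, 1, 1, 7, 1, 1] (2 distinct), len 11
add 1: window [1, 7, 7, 7, 7, 7, 1, 1, 7, 1, 1, 1] (2 distinct), len 12
add 3: window [1, 1, 1, 3] (2 distinct), len 4
Longest length with ≤2 distinct: 12.

12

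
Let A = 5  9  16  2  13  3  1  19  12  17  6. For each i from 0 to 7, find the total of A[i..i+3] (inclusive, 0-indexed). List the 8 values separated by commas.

32, 40, 34, 19, 36, 35, 49, 54

[5, 9, 16, 2] → sum 32
[9, 16, 2, 13] → sum 40
[16, 2, 13, 3] → sum 34
[2, 13, 3, 1] → sum 19
[13, 3, 1, 19] → sum 36
[3, 1, 19, 12] → sum 35
[1, 19, 12, 17] → sum 49
[19, 12, 17, 6] → sum 54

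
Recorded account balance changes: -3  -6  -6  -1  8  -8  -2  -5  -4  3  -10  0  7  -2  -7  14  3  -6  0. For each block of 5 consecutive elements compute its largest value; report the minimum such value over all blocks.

(-3, -6, -6, -1, 8) → max 8
(-6, -6, -1, 8, -8) → max 8
(-6, -1, 8, -8, -2) → max 8
(-1, 8, -8, -2, -5) → max 8
(8, -8, -2, -5, -4) → max 8
(-8, -2, -5, -4, 3) → max 3
(-2, -5, -4, 3, -10) → max 3
(-5, -4, 3, -10, 0) → max 3
(-4, 3, -10, 0, 7) → max 7
(3, -10, 0, 7, -2) → max 7
(-10, 0, 7, -2, -7) → max 7
(0, 7, -2, -7, 14) → max 14
(7, -2, -7, 14, 3) → max 14
(-2, -7, 14, 3, -6) → max 14
(-7, 14, 3, -6, 0) → max 14
Minimum of these is 3.

3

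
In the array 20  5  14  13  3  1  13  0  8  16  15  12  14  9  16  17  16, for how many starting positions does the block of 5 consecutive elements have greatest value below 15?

4

20 5 14 13 3 → max 20
5 14 13 3 1 → max 14  < 15 ✓
14 13 3 1 13 → max 14  < 15 ✓
13 3 1 13 0 → max 13  < 15 ✓
3 1 13 0 8 → max 13  < 15 ✓
1 13 0 8 16 → max 16
13 0 8 16 15 → max 16
0 8 16 15 12 → max 16
8 16 15 12 14 → max 16
16 15 12 14 9 → max 16
15 12 14 9 16 → max 16
12 14 9 16 17 → max 17
14 9 16 17 16 → max 17
4 windows satisfy the condition.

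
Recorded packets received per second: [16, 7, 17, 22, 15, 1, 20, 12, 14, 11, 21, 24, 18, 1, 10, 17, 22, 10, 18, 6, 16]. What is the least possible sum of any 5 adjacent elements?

58

Window sums for each of the 17 positions:
(16, 7, 17, 22, 15) → sum 77
(7, 17, 22, 15, 1) → sum 62
(17, 22, 15, 1, 20) → sum 75
(22, 15, 1, 20, 12) → sum 70
(15, 1, 20, 12, 14) → sum 62
(1, 20, 12, 14, 11) → sum 58
(20, 12, 14, 11, 21) → sum 78
(12, 14, 11, 21, 24) → sum 82
(14, 11, 21, 24, 18) → sum 88
(11, 21, 24, 18, 1) → sum 75
(21, 24, 18, 1, 10) → sum 74
(24, 18, 1, 10, 17) → sum 70
(18, 1, 10, 17, 22) → sum 68
(1, 10, 17, 22, 10) → sum 60
(10, 17, 22, 10, 18) → sum 77
(17, 22, 10, 18, 6) → sum 73
(22, 10, 18, 6, 16) → sum 72
Least of these is 58.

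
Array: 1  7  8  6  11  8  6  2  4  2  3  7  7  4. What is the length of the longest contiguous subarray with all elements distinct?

5

add 1: [1] len 1
add 7: [1, 7] len 2
add 8: [1, 7, 8] len 3
add 6: [1, 7, 8, 6] len 4
add 11: [1, 7, 8, 6, 11] len 5
add 8 (repeat 8, move left end past it): [6, 11, 8] len 3
add 6 (repeat 6, move left end past it): [11, 8, 6] len 3
add 2: [11, 8, 6, 2] len 4
add 4: [11, 8, 6, 2, 4] len 5
add 2 (repeat 2, move left end past it): [4, 2] len 2
add 3: [4, 2, 3] len 3
add 7: [4, 2, 3, 7] len 4
add 7 (repeat 7, move left end past it): [7] len 1
add 4: [7, 4] len 2
Longest all-distinct length: 5.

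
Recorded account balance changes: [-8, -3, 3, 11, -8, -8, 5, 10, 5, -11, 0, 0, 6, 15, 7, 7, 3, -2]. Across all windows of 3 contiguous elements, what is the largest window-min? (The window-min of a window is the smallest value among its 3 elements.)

7

Each size-3 window and its min:
-8 -3 3 → min -8
-3 3 11 → min -3
3 11 -8 → min -8
11 -8 -8 → min -8
-8 -8 5 → min -8
-8 5 10 → min -8
5 10 5 → min 5
10 5 -11 → min -11
5 -11 0 → min -11
-11 0 0 → min -11
0 0 6 → min 0
0 6 15 → min 0
6 15 7 → min 6
15 7 7 → min 7
7 7 3 → min 3
7 3 -2 → min -2
Largest of these is 7.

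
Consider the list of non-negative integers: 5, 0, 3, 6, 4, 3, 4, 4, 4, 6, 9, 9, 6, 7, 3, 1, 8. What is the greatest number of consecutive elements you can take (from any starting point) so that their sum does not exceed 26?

Extend to the right; shrink from the left whenever the sum exceeds 26:
→ 5: sum 5, len 1
→ 0: sum 5, len 2
→ 3: sum 8, len 3
→ 6: sum 14, len 4
→ 4: sum 18, len 5
→ 3: sum 21, len 6
→ 4: sum 25, len 7
→ 4 (dropped 5): sum 24, len 7
→ 4 (dropped 0, 3): sum 25, len 6
→ 6 (dropped 6): sum 25, len 6
→ 9 (dropped 4, 3, 4): sum 23, len 4
→ 9 (dropped 4, 4): sum 24, len 3
→ 6 (dropped 6): sum 24, len 3
→ 7 (dropped 9): sum 22, len 3
→ 3: sum 25, len 4
→ 1: sum 26, len 5
→ 8 (dropped 9): sum 25, len 5
Longest length seen: 7.

7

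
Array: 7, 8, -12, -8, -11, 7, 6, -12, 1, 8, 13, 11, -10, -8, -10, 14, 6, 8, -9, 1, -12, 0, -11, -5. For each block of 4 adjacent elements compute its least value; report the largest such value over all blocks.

1

Window mins for each of the 21 positions:
7 8 -12 -8 → min -12
8 -12 -8 -11 → min -12
-12 -8 -11 7 → min -12
-8 -11 7 6 → min -11
-11 7 6 -12 → min -12
7 6 -12 1 → min -12
6 -12 1 8 → min -12
-12 1 8 13 → min -12
1 8 13 11 → min 1
8 13 11 -10 → min -10
13 11 -10 -8 → min -10
11 -10 -8 -10 → min -10
-10 -8 -10 14 → min -10
-8 -10 14 6 → min -10
-10 14 6 8 → min -10
14 6 8 -9 → min -9
6 8 -9 1 → min -9
8 -9 1 -12 → min -12
-9 1 -12 0 → min -12
1 -12 0 -11 → min -12
-12 0 -11 -5 → min -12
Largest of these is 1.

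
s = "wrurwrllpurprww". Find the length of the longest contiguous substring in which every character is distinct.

4

[w] len 1
[w, r] len 2
[w, r, u] len 3
[u, r] len 2
[u, r, w] len 3
[w, r] len 2
[w, r, l] len 3
[l] len 1
[l, p] len 2
[l, p, u] len 3
[l, p, u, r] len 4
[u, r, p] len 3
[p, r] len 2
[p, r, w] len 3
[w] len 1
Longest all-distinct length: 4.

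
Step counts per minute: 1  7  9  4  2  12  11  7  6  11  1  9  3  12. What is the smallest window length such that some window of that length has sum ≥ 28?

3

add 1: running sum 1 < 28
add 7: running sum 8 < 28
add 9: running sum 17 < 28
add 4: running sum 21 < 28
add 2: running sum 23 < 28
add 12: shortest ending here [7, 9, 4, 2, 12] sum 34, len 5
add 11: shortest ending here [4, 2, 12, 11] sum 29, len 4
add 7: shortest ending here [12, 11, 7] sum 30, len 3
add 6: shortest ending here [12, 11, 7, 6] sum 36, len 4
add 11: shortest ending here [11, 7, 6, 11] sum 35, len 4
add 1: shortest ending here [11, 7, 6, 11, 1] sum 36, len 5
add 9: shortest ending here [7, 6, 11, 1, 9] sum 34, len 5
add 3: shortest ending here [6, 11, 1, 9, 3] sum 30, len 5
add 12: shortest ending here [11, 1, 9, 3, 12] sum 36, len 5
Shortest qualifying length: 3.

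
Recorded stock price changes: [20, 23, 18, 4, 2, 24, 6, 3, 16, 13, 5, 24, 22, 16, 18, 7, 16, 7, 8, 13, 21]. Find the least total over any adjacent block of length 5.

39

[20, 23, 18, 4, 2] → sum 67
[23, 18, 4, 2, 24] → sum 71
[18, 4, 2, 24, 6] → sum 54
[4, 2, 24, 6, 3] → sum 39
[2, 24, 6, 3, 16] → sum 51
[24, 6, 3, 16, 13] → sum 62
[6, 3, 16, 13, 5] → sum 43
[3, 16, 13, 5, 24] → sum 61
[16, 13, 5, 24, 22] → sum 80
[13, 5, 24, 22, 16] → sum 80
[5, 24, 22, 16, 18] → sum 85
[24, 22, 16, 18, 7] → sum 87
[22, 16, 18, 7, 16] → sum 79
[16, 18, 7, 16, 7] → sum 64
[18, 7, 16, 7, 8] → sum 56
[7, 16, 7, 8, 13] → sum 51
[16, 7, 8, 13, 21] → sum 65
Least of these is 39.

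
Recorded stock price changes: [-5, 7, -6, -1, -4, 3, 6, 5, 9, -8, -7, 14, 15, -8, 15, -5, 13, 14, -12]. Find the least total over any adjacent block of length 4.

-8

[-5, 7, -6, -1] → sum -5
[7, -6, -1, -4] → sum -4
[-6, -1, -4, 3] → sum -8
[-1, -4, 3, 6] → sum 4
[-4, 3, 6, 5] → sum 10
[3, 6, 5, 9] → sum 23
[6, 5, 9, -8] → sum 12
[5, 9, -8, -7] → sum -1
[9, -8, -7, 14] → sum 8
[-8, -7, 14, 15] → sum 14
[-7, 14, 15, -8] → sum 14
[14, 15, -8, 15] → sum 36
[15, -8, 15, -5] → sum 17
[-8, 15, -5, 13] → sum 15
[15, -5, 13, 14] → sum 37
[-5, 13, 14, -12] → sum 10
Least of these is -8.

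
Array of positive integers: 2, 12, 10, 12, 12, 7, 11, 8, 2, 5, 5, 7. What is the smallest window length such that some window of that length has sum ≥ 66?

add 2: running sum 2 < 66
add 12: running sum 14 < 66
add 10: running sum 24 < 66
add 12: running sum 36 < 66
add 12: running sum 48 < 66
add 7: running sum 55 < 66
end 6: [2, 12, 10, 12, 12, 7, 11] sum 66, len 7
end 7: [12, 10, 12, 12, 7, 11, 8] sum 72, len 7
end 8: [12, 10, 12, 12, 7, 11, 8, 2] sum 74, len 8
end 9: [10, 12, 12, 7, 11, 8, 2, 5] sum 67, len 8
end 10: [10, 12, 12, 7, 11, 8, 2, 5, 5] sum 72, len 9
end 11: [12, 12, 7, 11, 8, 2, 5, 5, 7] sum 69, len 9
Shortest qualifying length: 7.

7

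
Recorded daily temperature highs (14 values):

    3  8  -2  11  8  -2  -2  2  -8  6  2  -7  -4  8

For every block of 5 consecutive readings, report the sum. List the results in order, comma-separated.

28, 23, 13, 17, -2, -4, 0, -5, -11, 5

Sliding a size-5 window across the 14 values:
3 8 -2 11 8 → sum 28
8 -2 11 8 -2 → sum 23
-2 11 8 -2 -2 → sum 13
11 8 -2 -2 2 → sum 17
8 -2 -2 2 -8 → sum -2
-2 -2 2 -8 6 → sum -4
-2 2 -8 6 2 → sum 0
2 -8 6 2 -7 → sum -5
-8 6 2 -7 -4 → sum -11
6 2 -7 -4 8 → sum 5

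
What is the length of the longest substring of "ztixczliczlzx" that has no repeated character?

[z] len 1
[z, t] len 2
[z, t, i] len 3
[z, t, i, x] len 4
[z, t, i, x, c] len 5
[t, i, x, c, z] len 5
[t, i, x, c, z, l] len 6
[x, c, z, l, i] len 5
[z, l, i, c] len 4
[l, i, c, z] len 4
[i, c, z, l] len 4
[l, z] len 2
[l, z, x] len 3
Longest all-distinct length: 6.

6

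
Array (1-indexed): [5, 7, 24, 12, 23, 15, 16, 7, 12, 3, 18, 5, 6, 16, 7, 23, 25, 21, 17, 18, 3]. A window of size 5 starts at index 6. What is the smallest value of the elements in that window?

Elements at indices 6..10: 15, 16, 7, 12, 3
min(15, 16, 7, 12, 3) = 3

3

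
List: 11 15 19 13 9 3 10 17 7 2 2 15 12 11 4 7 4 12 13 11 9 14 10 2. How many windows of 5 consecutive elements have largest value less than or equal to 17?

17

(11, 15, 19, 13, 9) → max 19
(15, 19, 13, 9, 3) → max 19
(19, 13, 9, 3, 10) → max 19
(13, 9, 3, 10, 17) → max 17  ≤ 17 ✓
(9, 3, 10, 17, 7) → max 17  ≤ 17 ✓
(3, 10, 17, 7, 2) → max 17  ≤ 17 ✓
(10, 17, 7, 2, 2) → max 17  ≤ 17 ✓
(17, 7, 2, 2, 15) → max 17  ≤ 17 ✓
(7, 2, 2, 15, 12) → max 15  ≤ 17 ✓
(2, 2, 15, 12, 11) → max 15  ≤ 17 ✓
(2, 15, 12, 11, 4) → max 15  ≤ 17 ✓
(15, 12, 11, 4, 7) → max 15  ≤ 17 ✓
(12, 11, 4, 7, 4) → max 12  ≤ 17 ✓
(11, 4, 7, 4, 12) → max 12  ≤ 17 ✓
(4, 7, 4, 12, 13) → max 13  ≤ 17 ✓
(7, 4, 12, 13, 11) → max 13  ≤ 17 ✓
(4, 12, 13, 11, 9) → max 13  ≤ 17 ✓
(12, 13, 11, 9, 14) → max 14  ≤ 17 ✓
(13, 11, 9, 14, 10) → max 14  ≤ 17 ✓
(11, 9, 14, 10, 2) → max 14  ≤ 17 ✓
17 windows satisfy the condition.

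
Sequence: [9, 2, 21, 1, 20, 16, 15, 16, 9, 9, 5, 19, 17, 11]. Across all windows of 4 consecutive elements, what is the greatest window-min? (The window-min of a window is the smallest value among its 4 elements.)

15

Each size-4 window and its min:
9 2 21 1 → min 1
2 21 1 20 → min 1
21 1 20 16 → min 1
1 20 16 15 → min 1
20 16 15 16 → min 15
16 15 16 9 → min 9
15 16 9 9 → min 9
16 9 9 5 → min 5
9 9 5 19 → min 5
9 5 19 17 → min 5
5 19 17 11 → min 5
Greatest of these is 15.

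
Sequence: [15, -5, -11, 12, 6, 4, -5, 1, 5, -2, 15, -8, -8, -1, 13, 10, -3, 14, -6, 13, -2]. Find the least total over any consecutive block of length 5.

-4

(15, -5, -11, 12, 6) → sum 17
(-5, -11, 12, 6, 4) → sum 6
(-11, 12, 6, 4, -5) → sum 6
(12, 6, 4, -5, 1) → sum 18
(6, 4, -5, 1, 5) → sum 11
(4, -5, 1, 5, -2) → sum 3
(-5, 1, 5, -2, 15) → sum 14
(1, 5, -2, 15, -8) → sum 11
(5, -2, 15, -8, -8) → sum 2
(-2, 15, -8, -8, -1) → sum -4
(15, -8, -8, -1, 13) → sum 11
(-8, -8, -1, 13, 10) → sum 6
(-8, -1, 13, 10, -3) → sum 11
(-1, 13, 10, -3, 14) → sum 33
(13, 10, -3, 14, -6) → sum 28
(10, -3, 14, -6, 13) → sum 28
(-3, 14, -6, 13, -2) → sum 16
Least of these is -4.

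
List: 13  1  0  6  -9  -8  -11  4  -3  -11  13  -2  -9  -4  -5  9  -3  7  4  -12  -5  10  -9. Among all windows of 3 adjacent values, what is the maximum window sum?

14

13 1 0 → sum 14
1 0 6 → sum 7
0 6 -9 → sum -3
6 -9 -8 → sum -11
-9 -8 -11 → sum -28
-8 -11 4 → sum -15
-11 4 -3 → sum -10
4 -3 -11 → sum -10
-3 -11 13 → sum -1
-11 13 -2 → sum 0
13 -2 -9 → sum 2
-2 -9 -4 → sum -15
-9 -4 -5 → sum -18
-4 -5 9 → sum 0
-5 9 -3 → sum 1
9 -3 7 → sum 13
-3 7 4 → sum 8
7 4 -12 → sum -1
4 -12 -5 → sum -13
-12 -5 10 → sum -7
-5 10 -9 → sum -4
Maximum of these is 14.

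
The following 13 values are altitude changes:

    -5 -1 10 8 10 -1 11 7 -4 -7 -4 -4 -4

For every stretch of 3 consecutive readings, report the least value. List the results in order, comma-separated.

-5 -1 10 → min -5
-1 10 8 → min -1
10 8 10 → min 8
8 10 -1 → min -1
10 -1 11 → min -1
-1 11 7 → min -1
11 7 -4 → min -4
7 -4 -7 → min -7
-4 -7 -4 → min -7
-7 -4 -4 → min -7
-4 -4 -4 → min -4

-5, -1, 8, -1, -1, -1, -4, -7, -7, -7, -4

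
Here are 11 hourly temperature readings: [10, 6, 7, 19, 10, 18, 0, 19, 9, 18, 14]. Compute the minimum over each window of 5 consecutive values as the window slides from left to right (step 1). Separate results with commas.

[10, 6, 7, 19, 10] → min 6
[6, 7, 19, 10, 18] → min 6
[7, 19, 10, 18, 0] → min 0
[19, 10, 18, 0, 19] → min 0
[10, 18, 0, 19, 9] → min 0
[18, 0, 19, 9, 18] → min 0
[0, 19, 9, 18, 14] → min 0

6, 6, 0, 0, 0, 0, 0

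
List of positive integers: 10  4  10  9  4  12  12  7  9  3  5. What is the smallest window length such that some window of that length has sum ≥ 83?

11

add 10: running sum 10 < 83
add 4: running sum 14 < 83
add 10: running sum 24 < 83
add 9: running sum 33 < 83
add 4: running sum 37 < 83
add 12: running sum 49 < 83
add 12: running sum 61 < 83
add 7: running sum 68 < 83
add 9: running sum 77 < 83
add 3: running sum 80 < 83
end 10: [10, 4, 10, 9, 4, 12, 12, 7, 9, 3, 5] sum 85, len 11
Shortest qualifying length: 11.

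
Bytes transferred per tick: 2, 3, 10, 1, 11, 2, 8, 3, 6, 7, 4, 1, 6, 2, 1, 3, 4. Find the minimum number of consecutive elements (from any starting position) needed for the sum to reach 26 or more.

5

add 2: running sum 2 < 26
add 3: running sum 5 < 26
add 10: running sum 15 < 26
add 1: running sum 16 < 26
end 4: [2, 3, 10, 1, 11] sum 27, len 5
end 5: [3, 10, 1, 11, 2] sum 27, len 5
end 6: [10, 1, 11, 2, 8] sum 32, len 5
end 7: [10, 1, 11, 2, 8, 3] sum 35, len 6
end 8: [11, 2, 8, 3, 6] sum 30, len 5
end 9: [2, 8, 3, 6, 7] sum 26, len 5
end 10: [8, 3, 6, 7, 4] sum 28, len 5
end 11: [8, 3, 6, 7, 4, 1] sum 29, len 6
end 12: [3, 6, 7, 4, 1, 6] sum 27, len 6
end 13: [6, 7, 4, 1, 6, 2] sum 26, len 6
end 14: [6, 7, 4, 1, 6, 2, 1] sum 27, len 7
end 15: [6, 7, 4, 1, 6, 2, 1, 3] sum 30, len 8
end 16: [7, 4, 1, 6, 2, 1, 3, 4] sum 28, len 8
Shortest qualifying length: 5.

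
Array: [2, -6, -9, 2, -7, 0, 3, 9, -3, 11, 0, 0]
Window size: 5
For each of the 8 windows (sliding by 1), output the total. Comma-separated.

-18, -20, -11, 7, 2, 20, 20, 17

[2, -6, -9, 2, -7] → sum -18
[-6, -9, 2, -7, 0] → sum -20
[-9, 2, -7, 0, 3] → sum -11
[2, -7, 0, 3, 9] → sum 7
[-7, 0, 3, 9, -3] → sum 2
[0, 3, 9, -3, 11] → sum 20
[3, 9, -3, 11, 0] → sum 20
[9, -3, 11, 0, 0] → sum 17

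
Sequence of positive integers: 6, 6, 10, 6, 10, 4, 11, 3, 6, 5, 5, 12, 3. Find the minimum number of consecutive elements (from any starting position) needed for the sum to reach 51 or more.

Extend right; whenever the sum reaches 51, record the length and shrink from the left:
add 6: running sum 6 < 51
add 6: running sum 12 < 51
add 10: running sum 22 < 51
add 6: running sum 28 < 51
add 10: running sum 38 < 51
add 4: running sum 42 < 51
end 6: [6, 6, 10, 6, 10, 4, 11] sum 53, len 7
end 7: [6, 6, 10, 6, 10, 4, 11, 3] sum 56, len 8
end 8: [6, 10, 6, 10, 4, 11, 3, 6] sum 56, len 8
end 9: [10, 6, 10, 4, 11, 3, 6, 5] sum 55, len 8
end 10: [10, 6, 10, 4, 11, 3, 6, 5, 5] sum 60, len 9
end 11: [10, 4, 11, 3, 6, 5, 5, 12] sum 56, len 8
end 12: [10, 4, 11, 3, 6, 5, 5, 12, 3] sum 59, len 9
Shortest qualifying length: 7.

7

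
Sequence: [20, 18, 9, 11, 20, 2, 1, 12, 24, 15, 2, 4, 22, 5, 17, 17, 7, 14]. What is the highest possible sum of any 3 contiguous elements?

[20, 18, 9] → sum 47
[18, 9, 11] → sum 38
[9, 11, 20] → sum 40
[11, 20, 2] → sum 33
[20, 2, 1] → sum 23
[2, 1, 12] → sum 15
[1, 12, 24] → sum 37
[12, 24, 15] → sum 51
[24, 15, 2] → sum 41
[15, 2, 4] → sum 21
[2, 4, 22] → sum 28
[4, 22, 5] → sum 31
[22, 5, 17] → sum 44
[5, 17, 17] → sum 39
[17, 17, 7] → sum 41
[17, 7, 14] → sum 38
Highest of these is 51.

51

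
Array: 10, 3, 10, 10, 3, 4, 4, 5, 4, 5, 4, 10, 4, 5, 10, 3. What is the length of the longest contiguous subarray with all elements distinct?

4

[10] len 1
[10, 3] len 2
[3, 10] len 2
[10] len 1
[10, 3] len 2
[10, 3, 4] len 3
[4] len 1
[4, 5] len 2
[5, 4] len 2
[4, 5] len 2
[5, 4] len 2
[5, 4, 10] len 3
[10, 4] len 2
[10, 4, 5] len 3
[4, 5, 10] len 3
[4, 5, 10, 3] len 4
Longest all-distinct length: 4.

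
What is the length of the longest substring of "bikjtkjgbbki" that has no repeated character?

add b: [b] len 1
add i: [b, i] len 2
add k: [b, i, k] len 3
add j: [b, i, k, j] len 4
add t: [b, i, k, j, t] len 5
add k (repeat k, move left end past it): [j, t, k] len 3
add j (repeat j, move left end past it): [t, k, j] len 3
add g: [t, k, j, g] len 4
add b: [t, k, j, g, b] len 5
add b (repeat b, move left end past it): [b] len 1
add k: [b, k] len 2
add i: [b, k, i] len 3
Longest all-distinct length: 5.

5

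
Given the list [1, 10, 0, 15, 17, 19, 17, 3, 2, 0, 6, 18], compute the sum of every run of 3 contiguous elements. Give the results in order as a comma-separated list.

(1, 10, 0) → sum 11
(10, 0, 15) → sum 25
(0, 15, 17) → sum 32
(15, 17, 19) → sum 51
(17, 19, 17) → sum 53
(19, 17, 3) → sum 39
(17, 3, 2) → sum 22
(3, 2, 0) → sum 5
(2, 0, 6) → sum 8
(0, 6, 18) → sum 24

11, 25, 32, 51, 53, 39, 22, 5, 8, 24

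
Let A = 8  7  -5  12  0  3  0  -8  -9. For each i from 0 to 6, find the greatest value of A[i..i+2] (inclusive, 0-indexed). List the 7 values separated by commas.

8, 12, 12, 12, 3, 3, 0

8 7 -5 → max 8
7 -5 12 → max 12
-5 12 0 → max 12
12 0 3 → max 12
0 3 0 → max 3
3 0 -8 → max 3
0 -8 -9 → max 0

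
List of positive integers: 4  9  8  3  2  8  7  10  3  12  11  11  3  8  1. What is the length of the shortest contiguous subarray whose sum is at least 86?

add 4: running sum 4 < 86
add 9: running sum 13 < 86
add 8: running sum 21 < 86
add 3: running sum 24 < 86
add 2: running sum 26 < 86
add 8: running sum 34 < 86
add 7: running sum 41 < 86
add 10: running sum 51 < 86
add 3: running sum 54 < 86
add 12: running sum 66 < 86
add 11: running sum 77 < 86
end 11: [4, 9, 8, 3, 2, 8, 7, 10, 3, 12, 11, 11] sum 88, len 12
end 12: [9, 8, 3, 2, 8, 7, 10, 3, 12, 11, 11, 3] sum 87, len 12
end 13: [8, 3, 2, 8, 7, 10, 3, 12, 11, 11, 3, 8] sum 86, len 12
end 14: [8, 3, 2, 8, 7, 10, 3, 12, 11, 11, 3, 8, 1] sum 87, len 13
Shortest qualifying length: 12.

12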